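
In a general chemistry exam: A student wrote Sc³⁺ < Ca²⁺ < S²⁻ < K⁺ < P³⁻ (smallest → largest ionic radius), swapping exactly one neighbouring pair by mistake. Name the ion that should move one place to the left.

Compare adjacent ions: they are isoelectronic (18 e⁻) and K has more protons than S (19 vs 16), making K⁺ smaller — yet in this increasing list S²⁻ sits before K⁺. Nothing else is reversed, so K⁺ should move one place to the left.

K⁺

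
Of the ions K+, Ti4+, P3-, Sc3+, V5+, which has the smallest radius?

V5+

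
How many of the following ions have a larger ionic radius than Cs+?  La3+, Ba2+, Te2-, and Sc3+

Electron counts and nuclear charges: Sc3+ has 18 e⁻ (Z=21), La3+ has 54 e⁻ (Z=57), Ba2+ has 54 e⁻ (Z=56), Cs+ has 54 e⁻ (Z=55), Te2- has 54 e⁻ (Z=52). Sc3+ < La3+ (same group, 2 shells fewer); La3+ < Ba2+ (both 54 e⁻, Z=57>56); Ba2+ < Cs+ (both 54 e⁻, Z=56>55); Cs+ < Te2- (isoelectronic, higher Z=55 is smaller).
Placing each against Cs+: smaller — Sc3+, La3+, Ba2+; larger — Te2-. That's 1.

1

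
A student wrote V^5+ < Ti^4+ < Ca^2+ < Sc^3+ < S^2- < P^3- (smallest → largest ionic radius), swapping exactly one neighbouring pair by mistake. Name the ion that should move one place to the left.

Sc^3+

Check each adjacent pair. Ca^2+ and Sc^3+ are reversed: both have 18 electrons but Z(Sc)=21 > Z(Ca)=20, so Sc^3+ should be the smaller of the two. No other neighbouring pair contradicts the periodic trends, so Sc^3+ is the ion listed too late.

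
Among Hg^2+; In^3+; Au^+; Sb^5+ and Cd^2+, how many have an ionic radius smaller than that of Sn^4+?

Work out protons and electrons: Sb^5+: 46 e⁻, Z=51, Sn^4+: 46 e⁻, Z=50, In^3+: 46 e⁻, Z=49, Cd^2+: 46 e⁻, Z=48, Hg^2+: 78 e⁻, Z=80, Au^+: 78 e⁻, Z=79. Sb^5+ < Sn^4+ (both 46 e⁻, Z=51>50); Sn^4+ < In^3+ (both 46 e⁻, Z=50>49); In^3+ < Cd^2+ (isoelectronic, higher Z=49 is smaller); Cd^2+ < Hg^2+ (same group, period 5 vs 6); Hg^2+ < Au^+ (both 78 e⁻, Z=80>79).
Relative to Sn^4+, the ions that are smaller are Sb^5+. Count: 1.

1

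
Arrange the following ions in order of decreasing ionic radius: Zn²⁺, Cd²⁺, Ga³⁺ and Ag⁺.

Ga³⁺ (Z=31, 28 e⁻), Zn²⁺ (Z=30, 28 e⁻), Cd²⁺ (Z=48, 46 e⁻), Ag⁺ (Z=47, 46 e⁻). Ga³⁺ < Zn²⁺ (isoelectronic, higher Z=31 is smaller); Zn²⁺ < Cd²⁺ (same group, 1 shell fewer); Cd²⁺ < Ag⁺ (isoelectronic, higher Z=48 is smaller).

Ag⁺ > Cd²⁺ > Zn²⁺ > Ga³⁺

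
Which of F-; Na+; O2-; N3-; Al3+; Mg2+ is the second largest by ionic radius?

These species are isoelectronic with 10 electrons. The only difference is the number of protons: Al3+ (Z=13), Mg2+ (Z=12), Na+ (Z=11), F- (Z=9), O2- (Z=8), N3- (Z=7). The strongest nuclear pull (Al3+) gives the smallest ion.
Ordering: Al3+ < Mg2+ < Na+ < F- < O2- < N3-. The second largest is O2-.

O2-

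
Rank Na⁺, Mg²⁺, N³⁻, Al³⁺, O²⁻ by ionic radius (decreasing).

N³⁻ > O²⁻ > Na⁺ > Mg²⁺ > Al³⁺

Each ion has 10 electrons. The ranking follows nuclear charge in reverse — greater Z gives a smaller radius. Al³⁺ (Z=13), Mg²⁺ (Z=12), Na⁺ (Z=11), O²⁻ (Z=8), N³⁻ (Z=7).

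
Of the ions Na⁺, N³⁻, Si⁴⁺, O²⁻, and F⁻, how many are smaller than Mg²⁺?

1

Each ion has 10 electrons. The ranking follows nuclear charge in reverse — greater Z gives a smaller radius. Si⁴⁺ (Z=14), Mg²⁺ (Z=12), Na⁺ (Z=11), F⁻ (Z=9), O²⁻ (Z=8), N³⁻ (Z=7).
Relative to Mg²⁺, the ions that are smaller are Si⁴⁺. Count: 1.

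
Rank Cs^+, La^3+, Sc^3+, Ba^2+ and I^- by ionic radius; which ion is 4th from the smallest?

Cs^+

Work out protons and electrons: Sc^3+: 18 e⁻, Z=21, La^3+: 54 e⁻, Z=57, Ba^2+: 54 e⁻, Z=56, Cs^+: 54 e⁻, Z=55, I^-: 54 e⁻, Z=53. Sc^3+ < La^3+ (same group, 2 shells fewer); La^3+ < Ba^2+ (isoelectronic, higher Z=57 is smaller); Ba^2+ < Cs^+ (isoelectronic, higher Z=56 is smaller); Cs^+ < I^- (isoelectronic, higher Z=55 is smaller).
Full ascending order: Sc^3+ < La^3+ < Ba^2+ < Cs^+ < I^-. Counting from the smallest, position 4 is Cs^+.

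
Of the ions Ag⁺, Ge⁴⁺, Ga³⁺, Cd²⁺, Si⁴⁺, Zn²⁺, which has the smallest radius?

First list Z and electron count for each: Si⁴⁺: 10 e⁻, Z=14, Ge⁴⁺: 28 e⁻, Z=32, Ga³⁺: 28 e⁻, Z=31, Zn²⁺: 28 e⁻, Z=30, Cd²⁺: 46 e⁻, Z=48, Ag⁺: 46 e⁻, Z=47. Si⁴⁺ < Ge⁴⁺ (same group, 1 shell fewer); Ge⁴⁺ < Ga³⁺ (both 28 e⁻, Z=32>31); Ga³⁺ < Zn²⁺ (both 28 e⁻, Z=31>30); Zn²⁺ < Cd²⁺ (same group, period 4 vs 5); Cd²⁺ < Ag⁺ (both 46 e⁻, Z=48>47).

Si⁴⁺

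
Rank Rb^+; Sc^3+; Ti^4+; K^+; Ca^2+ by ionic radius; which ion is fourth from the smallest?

Electron counts and nuclear charges: Ti^4+: 18 e⁻, Z=22, Sc^3+: 18 e⁻, Z=21, Ca^2+: 18 e⁻, Z=20, K^+: 18 e⁻, Z=19, Rb^+: 36 e⁻, Z=37. Ti^4+ < Sc^3+ (isoelectronic, higher Z=22 is smaller); Sc^3+ < Ca^2+ (both 18 e⁻, Z=21>20); Ca^2+ < K^+ (both 18 e⁻, Z=20>19); K^+ < Rb^+ (same group, period 4 vs 5).
Ordering: Ti^4+ < Sc^3+ < Ca^2+ < K^+ < Rb^+. The fourth smallest is K^+.

K^+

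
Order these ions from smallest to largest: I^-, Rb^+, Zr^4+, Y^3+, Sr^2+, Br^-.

Zr^4+ < Y^3+ < Sr^2+ < Rb^+ < Br^- < I^-

Electron counts and nuclear charges: Zr^4+: 36 e⁻, Z=40, Y^3+: 36 e⁻, Z=39, Sr^2+: 36 e⁻, Z=38, Rb^+: 36 e⁻, Z=37, Br^-: 36 e⁻, Z=35, I^-: 54 e⁻, Z=53. Zr^4+ < Y^3+ (both 36 e⁻, Z=40>39); Y^3+ < Sr^2+ (isoelectronic, higher Z=39 is smaller); Sr^2+ < Rb^+ (isoelectronic, higher Z=38 is smaller); Rb^+ < Br^- (both 36 e⁻, Z=37>35); Br^- < I^- (same group, 1 shell fewer).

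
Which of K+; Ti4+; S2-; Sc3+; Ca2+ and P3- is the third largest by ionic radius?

These species are isoelectronic with 18 electrons. The only difference is the number of protons: Ti4+ (Z=22), Sc3+ (Z=21), Ca2+ (Z=20), K+ (Z=19), S2- (Z=16), P3- (Z=15). The strongest nuclear pull (Ti4+) gives the smallest ion.
Full ascending order: Ti4+ < Sc3+ < Ca2+ < K+ < S2- < P3-. Counting from the largest, position 3 is K+.

K+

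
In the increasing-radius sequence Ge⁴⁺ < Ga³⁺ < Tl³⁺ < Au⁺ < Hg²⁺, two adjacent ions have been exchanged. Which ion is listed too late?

Check each adjacent pair. Au⁺ and Hg²⁺ are reversed: they are isoelectronic (78 e⁻) and Hg has more protons than Au (80 vs 79), making Hg²⁺ smaller. No other neighbouring pair contradicts the periodic trends, so Hg²⁺ is the ion listed too late.

Hg²⁺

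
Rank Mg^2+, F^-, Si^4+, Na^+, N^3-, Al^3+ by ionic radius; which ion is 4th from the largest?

Mg^2+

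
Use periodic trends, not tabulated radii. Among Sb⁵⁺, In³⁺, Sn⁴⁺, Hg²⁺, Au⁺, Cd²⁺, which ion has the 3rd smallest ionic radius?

Work out protons and electrons: Sb⁵⁺: 46 e⁻, Z=51, Sn⁴⁺: 46 e⁻, Z=50, In³⁺: 46 e⁻, Z=49, Cd²⁺: 46 e⁻, Z=48, Hg²⁺: 78 e⁻, Z=80, Au⁺: 78 e⁻, Z=79. Sb⁵⁺ < Sn⁴⁺ (isoelectronic, higher Z=51 is smaller); Sn⁴⁺ < In³⁺ (isoelectronic, higher Z=50 is smaller); In³⁺ < Cd²⁺ (isoelectronic, higher Z=49 is smaller); Cd²⁺ < Hg²⁺ (same group, period 5 vs 6); Hg²⁺ < Au⁺ (isoelectronic, higher Z=80 is smaller).
Ordering: Sb⁵⁺ < Sn⁴⁺ < In³⁺ < Cd²⁺ < Hg²⁺ < Au⁺. The 3rd smallest is In³⁺.

In³⁺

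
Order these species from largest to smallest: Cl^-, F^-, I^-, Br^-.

I^- > Br^- > Cl^- > F^-

All are in the same group with charge -1. Radius grows down the group as n (the outermost shell) increases.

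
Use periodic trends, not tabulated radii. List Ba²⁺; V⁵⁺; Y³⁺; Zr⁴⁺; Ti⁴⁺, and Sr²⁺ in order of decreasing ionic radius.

Ba²⁺ > Sr²⁺ > Y³⁺ > Zr⁴⁺ > Ti⁴⁺ > V⁵⁺

Work out protons and electrons: V⁵⁺: 18 e⁻, Z=23, Ti⁴⁺: 18 e⁻, Z=22, Zr⁴⁺: 36 e⁻, Z=40, Y³⁺: 36 e⁻, Z=39, Sr²⁺: 36 e⁻, Z=38, Ba²⁺: 54 e⁻, Z=56. V⁵⁺ < Ti⁴⁺ (both 18 e⁻, Z=23>22); Ti⁴⁺ < Zr⁴⁺ (same group, 1 shell fewer); Zr⁴⁺ < Y³⁺ (isoelectronic, higher Z=40 is smaller); Y³⁺ < Sr²⁺ (isoelectronic, higher Z=39 is smaller); Sr²⁺ < Ba²⁺ (same group, period 5 vs 6).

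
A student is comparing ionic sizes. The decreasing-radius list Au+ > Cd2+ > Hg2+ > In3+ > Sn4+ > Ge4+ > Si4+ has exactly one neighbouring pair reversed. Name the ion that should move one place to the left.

Hg2+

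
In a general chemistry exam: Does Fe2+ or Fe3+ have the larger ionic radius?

These are all Fe ions. Removing more electrons (higher positive charge) pulls the remaining electrons in closer, so Fe3+ is smallest and Fe2+ is largest.

Fe2+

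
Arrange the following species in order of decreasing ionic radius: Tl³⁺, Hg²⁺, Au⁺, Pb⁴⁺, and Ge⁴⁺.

Au⁺ > Hg²⁺ > Tl³⁺ > Pb⁴⁺ > Ge⁴⁺

Electron counts and nuclear charges: Ge⁴⁺ (Z=32, 28 e⁻), Pb⁴⁺ (Z=82, 78 e⁻), Tl³⁺ (Z=81, 78 e⁻), Hg²⁺ (Z=80, 78 e⁻), Au⁺ (Z=79, 78 e⁻). Ge⁴⁺ < Pb⁴⁺ (same group, 2 shells fewer); Pb⁴⁺ < Tl³⁺ (isoelectronic, higher Z=82 is smaller); Tl³⁺ < Hg²⁺ (both 78 e⁻, Z=81>80); Hg²⁺ < Au⁺ (both 78 e⁻, Z=80>79).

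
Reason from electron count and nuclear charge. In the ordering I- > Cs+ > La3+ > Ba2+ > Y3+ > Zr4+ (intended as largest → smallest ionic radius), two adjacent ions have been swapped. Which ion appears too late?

Ba2+

The pair La3+, Ba2+ is the wrong way round — La3+ and Ba2+ share 54 electrons; the higher nuclear charge on La (Z=57) contracts it more, so La3+ < Ba2+. All other adjacent pairs agree with periodic trends, so Ba2+ is the misplaced ion.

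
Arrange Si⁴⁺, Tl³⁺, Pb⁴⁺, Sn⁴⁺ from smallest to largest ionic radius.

Si⁴⁺ < Sn⁴⁺ < Pb⁴⁺ < Tl³⁺

Si⁴⁺ (Z=14, 10 e⁻), Sn⁴⁺ (Z=50, 46 e⁻), Pb⁴⁺ (Z=82, 78 e⁻), Tl³⁺ (Z=81, 78 e⁻). Si⁴⁺ < Sn⁴⁺ (same group, 2 shells fewer); Sn⁴⁺ < Pb⁴⁺ (same group, 1 shell fewer); Pb⁴⁺ < Tl³⁺ (isoelectronic, higher Z=82 is smaller).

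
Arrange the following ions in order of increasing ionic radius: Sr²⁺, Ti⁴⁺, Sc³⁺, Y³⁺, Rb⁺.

Tabulating Z and e⁻: Ti⁴⁺ (Z=22, 18 e⁻), Sc³⁺ (Z=21, 18 e⁻), Y³⁺ (Z=39, 36 e⁻), Sr²⁺ (Z=38, 36 e⁻), Rb⁺ (Z=37, 36 e⁻). Ti⁴⁺ < Sc³⁺ (both 18 e⁻, Z=22>21); Sc³⁺ < Y³⁺ (same group, period 4 vs 5); Y³⁺ < Sr²⁺ (isoelectronic, higher Z=39 is smaller); Sr²⁺ < Rb⁺ (isoelectronic, higher Z=38 is smaller).

Ti⁴⁺ < Sc³⁺ < Y³⁺ < Sr²⁺ < Rb⁺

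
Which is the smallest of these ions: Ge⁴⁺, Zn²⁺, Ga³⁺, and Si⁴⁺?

Si⁴⁺

Tabulating Z and e⁻: Si⁴⁺: 10 e⁻, Z=14, Ge⁴⁺: 28 e⁻, Z=32, Ga³⁺: 28 e⁻, Z=31, Zn²⁺: 28 e⁻, Z=30. Si⁴⁺ < Ge⁴⁺ (same group, 1 shell fewer); Ge⁴⁺ < Ga³⁺ (isoelectronic, higher Z=32 is smaller); Ga³⁺ < Zn²⁺ (isoelectronic, higher Z=31 is smaller).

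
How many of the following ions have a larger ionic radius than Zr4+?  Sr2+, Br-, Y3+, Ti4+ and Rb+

First list Z and electron count for each: Ti4+ has 18 e⁻ (Z=22), Zr4+ has 36 e⁻ (Z=40), Y3+ has 36 e⁻ (Z=39), Sr2+ has 36 e⁻ (Z=38), Rb+ has 36 e⁻ (Z=37), Br- has 36 e⁻ (Z=35). Ti4+ < Zr4+ (same group, period 4 vs 5); Zr4+ < Y3+ (both 36 e⁻, Z=40>39); Y3+ < Sr2+ (both 36 e⁻, Z=39>38); Sr2+ < Rb+ (isoelectronic, higher Z=38 is smaller); Rb+ < Br- (both 36 e⁻, Z=37>35).
Overall: Ti4+ < Zr4+ < Y3+ < Sr2+ < Rb+ < Br-. Zr4+ has 1 below it and 4 above. That's 4.

4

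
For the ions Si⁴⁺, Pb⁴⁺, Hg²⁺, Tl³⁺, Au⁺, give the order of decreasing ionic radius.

Si⁴⁺ (Z=14, 10 e⁻), Pb⁴⁺ (Z=82, 78 e⁻), Tl³⁺ (Z=81, 78 e⁻), Hg²⁺ (Z=80, 78 e⁻), Au⁺ (Z=79, 78 e⁻). Si⁴⁺ < Pb⁴⁺ (same group, 3 shells fewer); Pb⁴⁺ < Tl³⁺ (isoelectronic, higher Z=82 is smaller); Tl³⁺ < Hg²⁺ (isoelectronic, higher Z=81 is smaller); Hg²⁺ < Au⁺ (both 78 e⁻, Z=80>79).

Au⁺ > Hg²⁺ > Tl³⁺ > Pb⁴⁺ > Si⁴⁺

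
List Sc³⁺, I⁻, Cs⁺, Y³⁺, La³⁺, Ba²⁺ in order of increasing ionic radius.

Sc³⁺ < Y³⁺ < La³⁺ < Ba²⁺ < Cs⁺ < I⁻

Work out protons and electrons: Sc³⁺ has 18 e⁻ (Z=21), Y³⁺ has 36 e⁻ (Z=39), La³⁺ has 54 e⁻ (Z=57), Ba²⁺ has 54 e⁻ (Z=56), Cs⁺ has 54 e⁻ (Z=55), I⁻ has 54 e⁻ (Z=53). Sc³⁺ < Y³⁺ (same group, 1 shell fewer); Y³⁺ < La³⁺ (same group, period 5 vs 6); La³⁺ < Ba²⁺ (isoelectronic, higher Z=57 is smaller); Ba²⁺ < Cs⁺ (both 54 e⁻, Z=56>55); Cs⁺ < I⁻ (isoelectronic, higher Z=55 is smaller).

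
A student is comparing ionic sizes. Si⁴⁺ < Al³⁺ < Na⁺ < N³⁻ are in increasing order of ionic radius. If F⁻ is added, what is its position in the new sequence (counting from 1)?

All of these have 10 electrons (isoelectronic). With the same electron cloud, the ion with the most protons pulls it in tightest. Nuclear charges: Si⁴⁺ (Z=14), Al³⁺ (Z=13), Na⁺ (Z=11), F⁻ (Z=9), N³⁻ (Z=7). Highest Z is smallest.
Putting F⁻ in gives Si⁴⁺ < Al³⁺ < Na⁺ < F⁻ < N³⁻; it lands at slot 4.

4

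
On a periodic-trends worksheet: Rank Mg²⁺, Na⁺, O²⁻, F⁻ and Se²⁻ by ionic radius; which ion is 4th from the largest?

Na⁺

Mg²⁺ has 10 e⁻ (Z=12), Na⁺ has 10 e⁻ (Z=11), F⁻ has 10 e⁻ (Z=9), O²⁻ has 10 e⁻ (Z=8), Se²⁻ has 36 e⁻ (Z=34). Mg²⁺ < Na⁺ (both 10 e⁻, Z=12>11); Na⁺ < F⁻ (both 10 e⁻, Z=11>9); F⁻ < O²⁻ (both 10 e⁻, Z=9>8); O²⁻ < Se²⁻ (same group, period 2 vs 4).
So the order is Mg²⁺ < Na⁺ < F⁻ < O²⁻ < Se²⁻; the 4th-largest ion is Na⁺.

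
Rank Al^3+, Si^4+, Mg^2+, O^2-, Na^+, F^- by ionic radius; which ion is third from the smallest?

Each ion has 10 electrons. The ranking follows nuclear charge in reverse — greater Z gives a smaller radius. Si^4+ (Z=14), Al^3+ (Z=13), Mg^2+ (Z=12), Na^+ (Z=11), F^- (Z=9), O^2- (Z=8).
Ordering: Si^4+ < Al^3+ < Mg^2+ < Na^+ < F^- < O^2-. The third smallest is Mg^2+.

Mg^2+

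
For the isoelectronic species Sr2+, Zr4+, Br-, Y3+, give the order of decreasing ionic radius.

Br- > Sr2+ > Y3+ > Zr4+

All of these have 36 electrons (isoelectronic). With the same electron cloud, the ion with the most protons pulls it in tightest. Nuclear charges: Zr4+ (Z=40), Y3+ (Z=39), Sr2+ (Z=38), Br- (Z=35). Highest Z is smallest.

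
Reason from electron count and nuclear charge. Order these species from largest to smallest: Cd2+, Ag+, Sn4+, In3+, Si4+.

Work out protons and electrons: Si4+ (Z=14, 10 e⁻), Sn4+ (Z=50, 46 e⁻), In3+ (Z=49, 46 e⁻), Cd2+ (Z=48, 46 e⁻), Ag+ (Z=47, 46 e⁻). Si4+ < Sn4+ (same group, 2 shells fewer); Sn4+ < In3+ (both 46 e⁻, Z=50>49); In3+ < Cd2+ (both 46 e⁻, Z=49>48); Cd2+ < Ag+ (isoelectronic, higher Z=48 is smaller).

Ag+ > Cd2+ > In3+ > Sn4+ > Si4+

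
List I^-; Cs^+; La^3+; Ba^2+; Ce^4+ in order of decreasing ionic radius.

I^- > Cs^+ > Ba^2+ > La^3+ > Ce^4+

All of these have 54 electrons (isoelectronic). With the same electron cloud, the ion with the most protons pulls it in tightest. Nuclear charges: Ce^4+ (Z=58), La^3+ (Z=57), Ba^2+ (Z=56), Cs^+ (Z=55), I^- (Z=53). Highest Z is smallest.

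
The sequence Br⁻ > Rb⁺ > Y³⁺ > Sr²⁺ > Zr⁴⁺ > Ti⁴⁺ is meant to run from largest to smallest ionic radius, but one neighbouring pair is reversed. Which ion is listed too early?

Scanning neighbour by neighbour, only Y³⁺/Sr²⁺ violates a trend: both have 36 electrons but Z(Y)=39 > Z(Sr)=38, so Y³⁺ should be the smaller of the two. That makes Y³⁺ the one sitting a position early relative to where it belongs.

Y³⁺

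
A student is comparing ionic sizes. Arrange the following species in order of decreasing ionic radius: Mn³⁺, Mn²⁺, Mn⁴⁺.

Mn²⁺ > Mn³⁺ > Mn⁴⁺

Same element, different charge: the more highly charged cation has fewer electrons and a greater effective nuclear charge per electron, making Mn⁴⁺ the smallest.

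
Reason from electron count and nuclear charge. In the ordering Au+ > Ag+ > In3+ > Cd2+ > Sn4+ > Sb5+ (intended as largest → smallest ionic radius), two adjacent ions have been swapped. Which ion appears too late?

The pair In3+, Cd2+ is the wrong way round — they are isoelectronic (46 e⁻) and In has more protons than Cd (49 vs 48), making In3+ smaller. All other adjacent pairs agree with periodic trends, so Cd2+ is the misplaced ion.

Cd2+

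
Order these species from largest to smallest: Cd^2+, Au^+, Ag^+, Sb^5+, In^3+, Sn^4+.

Au^+ > Ag^+ > Cd^2+ > In^3+ > Sn^4+ > Sb^5+

Sb^5+ has 46 e⁻ (Z=51), Sn^4+ has 46 e⁻ (Z=50), In^3+ has 46 e⁻ (Z=49), Cd^2+ has 46 e⁻ (Z=48), Ag^+ has 46 e⁻ (Z=47), Au^+ has 78 e⁻ (Z=79). Sb^5+ < Sn^4+ (both 46 e⁻, Z=51>50); Sn^4+ < In^3+ (isoelectronic, higher Z=50 is smaller); In^3+ < Cd^2+ (both 46 e⁻, Z=49>48); Cd^2+ < Ag^+ (both 46 e⁻, Z=48>47); Ag^+ < Au^+ (same group, period 5 vs 6).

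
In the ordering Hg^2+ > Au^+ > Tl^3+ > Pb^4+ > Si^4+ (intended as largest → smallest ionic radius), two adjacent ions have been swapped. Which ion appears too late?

Au^+

Compare adjacent ions: both have 78 electrons but Z(Hg)=80 > Z(Au)=79, so Hg^2+ should be the smaller of the two — yet in this decreasing list Hg^2+ sits before Au^+. Nothing else is reversed, so Au^+ should move one place to the left.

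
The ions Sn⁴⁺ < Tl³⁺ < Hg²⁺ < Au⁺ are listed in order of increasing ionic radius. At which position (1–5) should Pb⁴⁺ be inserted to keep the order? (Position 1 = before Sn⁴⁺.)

Sn⁴⁺ has 46 e⁻ (Z=50), Pb⁴⁺ has 78 e⁻ (Z=82), Tl³⁺ has 78 e⁻ (Z=81), Hg²⁺ has 78 e⁻ (Z=80), Au⁺ has 78 e⁻ (Z=79). Sn⁴⁺ < Pb⁴⁺ (same group, 1 shell fewer); Pb⁴⁺ < Tl³⁺ (both 78 e⁻, Z=82>81); Tl³⁺ < Hg²⁺ (isoelectronic, higher Z=81 is smaller); Hg²⁺ < Au⁺ (isoelectronic, higher Z=80 is smaller).
Putting Pb⁴⁺ in gives Sn⁴⁺ < Pb⁴⁺ < Tl³⁺ < Hg²⁺ < Au⁺; it lands at slot 2.

2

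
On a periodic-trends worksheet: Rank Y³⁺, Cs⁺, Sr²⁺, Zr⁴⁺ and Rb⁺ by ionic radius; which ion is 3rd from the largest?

Zr⁴⁺ (Z=40, 36 e⁻), Y³⁺ (Z=39, 36 e⁻), Sr²⁺ (Z=38, 36 e⁻), Rb⁺ (Z=37, 36 e⁻), Cs⁺ (Z=55, 54 e⁻). Zr⁴⁺ < Y³⁺ (isoelectronic, higher Z=40 is smaller); Y³⁺ < Sr²⁺ (isoelectronic, higher Z=39 is smaller); Sr²⁺ < Rb⁺ (isoelectronic, higher Z=38 is smaller); Rb⁺ < Cs⁺ (same group, period 5 vs 6).
So the order is Zr⁴⁺ < Y³⁺ < Sr²⁺ < Rb⁺ < Cs⁺; the 3rd-largest ion is Sr²⁺.

Sr²⁺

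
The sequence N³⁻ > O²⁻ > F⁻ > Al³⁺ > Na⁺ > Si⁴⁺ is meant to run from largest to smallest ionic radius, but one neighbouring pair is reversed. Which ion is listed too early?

Al³⁺

Scanning neighbour by neighbour, only Al³⁺/Na⁺ violates a trend: both have 10 electrons but Z(Al)=13 > Z(Na)=11, so Al³⁺ should be the smaller of the two. That makes Al³⁺ the one sitting a position early relative to where it belongs.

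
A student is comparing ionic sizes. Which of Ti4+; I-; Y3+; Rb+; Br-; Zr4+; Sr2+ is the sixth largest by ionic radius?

Electron counts and nuclear charges: Ti4+ (Z=22, 18 e⁻), Zr4+ (Z=40, 36 e⁻), Y3+ (Z=39, 36 e⁻), Sr2+ (Z=38, 36 e⁻), Rb+ (Z=37, 36 e⁻), Br- (Z=35, 36 e⁻), I- (Z=53, 54 e⁻). Ti4+ < Zr4+ (same group, period 4 vs 5); Zr4+ < Y3+ (both 36 e⁻, Z=40>39); Y3+ < Sr2+ (isoelectronic, higher Z=39 is smaller); Sr2+ < Rb+ (isoelectronic, higher Z=38 is smaller); Rb+ < Br- (isoelectronic, higher Z=37 is smaller); Br- < I- (same group, 1 shell fewer).
Ordering: Ti4+ < Zr4+ < Y3+ < Sr2+ < Rb+ < Br- < I-. The sixth largest is Zr4+.

Zr4+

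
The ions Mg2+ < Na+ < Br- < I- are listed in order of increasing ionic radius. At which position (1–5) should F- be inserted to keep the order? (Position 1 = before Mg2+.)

3

Mg2+ (Z=12, 10 e⁻), Na+ (Z=11, 10 e⁻), F- (Z=9, 10 e⁻), Br- (Z=35, 36 e⁻), I- (Z=53, 54 e⁻). Mg2+ < Na+ (both 10 e⁻, Z=12>11); Na+ < F- (both 10 e⁻, Z=11>9); F- < Br- (same group, 2 shells fewer); Br- < I- (same group, period 4 vs 5).
With F- included the full order is Mg2+ < Na+ < F- < Br- < I-, so it takes position 3.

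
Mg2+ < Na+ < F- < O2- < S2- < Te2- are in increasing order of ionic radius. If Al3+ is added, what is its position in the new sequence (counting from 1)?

1

Work out protons and electrons: Al3+: 10 e⁻, Z=13, Mg2+: 10 e⁻, Z=12, Na+: 10 e⁻, Z=11, F-: 10 e⁻, Z=9, O2-: 10 e⁻, Z=8, S2-: 18 e⁻, Z=16, Te2-: 54 e⁻, Z=52. Al3+ < Mg2+ (both 10 e⁻, Z=13>12); Mg2+ < Na+ (isoelectronic, higher Z=12 is smaller); Na+ < F- (isoelectronic, higher Z=11 is smaller); F- < O2- (both 10 e⁻, Z=9>8); O2- < S2- (same group, period 2 vs 3); S2- < Te2- (same group, 2 shells fewer).
With Al3+ included the full order is Al3+ < Mg2+ < Na+ < F- < O2- < S2- < Te2-, so it takes position 1.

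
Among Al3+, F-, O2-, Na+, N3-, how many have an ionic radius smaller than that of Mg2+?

1

These species are isoelectronic with 10 electrons. The only difference is the number of protons: Al3+ (Z=13), Mg2+ (Z=12), Na+ (Z=11), F- (Z=9), O2- (Z=8), N3- (Z=7). The strongest nuclear pull (Al3+) gives the smallest ion.
Placing each against Mg2+: smaller — Al3+; larger — Na+, F-, O2-, N3-. That's 1.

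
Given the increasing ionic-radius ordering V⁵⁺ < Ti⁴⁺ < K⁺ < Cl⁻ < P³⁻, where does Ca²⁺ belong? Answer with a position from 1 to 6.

These species are isoelectronic with 18 electrons. The only difference is the number of protons: V⁵⁺ (Z=23), Ti⁴⁺ (Z=22), Ca²⁺ (Z=20), K⁺ (Z=19), Cl⁻ (Z=17), P³⁻ (Z=15). The strongest nuclear pull (V⁵⁺) gives the smallest ion.
Merged order: V⁵⁺ < Ti⁴⁺ < Ca²⁺ < K⁺ < Cl⁻ < P³⁻ — Ca²⁺ is number 3.

3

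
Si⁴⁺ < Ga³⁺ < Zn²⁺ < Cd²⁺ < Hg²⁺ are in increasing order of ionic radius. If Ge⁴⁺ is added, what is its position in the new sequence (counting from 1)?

2

Tabulating Z and e⁻: Si⁴⁺ has 10 e⁻ (Z=14), Ge⁴⁺ has 28 e⁻ (Z=32), Ga³⁺ has 28 e⁻ (Z=31), Zn²⁺ has 28 e⁻ (Z=30), Cd²⁺ has 46 e⁻ (Z=48), Hg²⁺ has 78 e⁻ (Z=80). Si⁴⁺ < Ge⁴⁺ (same group, period 3 vs 4); Ge⁴⁺ < Ga³⁺ (both 28 e⁻, Z=32>31); Ga³⁺ < Zn²⁺ (both 28 e⁻, Z=31>30); Zn²⁺ < Cd²⁺ (same group, 1 shell fewer); Cd²⁺ < Hg²⁺ (same group, 1 shell fewer).
Putting Ge⁴⁺ in gives Si⁴⁺ < Ge⁴⁺ < Ga³⁺ < Zn²⁺ < Cd²⁺ < Hg²⁺; it lands at slot 2.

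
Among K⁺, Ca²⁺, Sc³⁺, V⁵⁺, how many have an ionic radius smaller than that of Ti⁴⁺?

Isoelectronic series (18 e⁻ each). Size is set by nuclear charge: more protons means a smaller ion. V⁵⁺ (Z=23), Ti⁴⁺ (Z=22), Sc³⁺ (Z=21), Ca²⁺ (Z=20), K⁺ (Z=19).
Overall: V⁵⁺ < Ti⁴⁺ < Sc³⁺ < Ca²⁺ < K⁺. Ti⁴⁺ has 1 below it and 3 above. That's 1.

1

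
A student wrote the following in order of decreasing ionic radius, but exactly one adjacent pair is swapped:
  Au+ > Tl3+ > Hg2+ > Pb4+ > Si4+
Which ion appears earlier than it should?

Scanning neighbour by neighbour, only Tl3+/Hg2+ violates a trend: both have 78 electrons but Z(Tl)=81 > Z(Hg)=80, so Tl3+ should be the smaller of the two. That makes Tl3+ the one sitting a position early relative to where it belongs.

Tl3+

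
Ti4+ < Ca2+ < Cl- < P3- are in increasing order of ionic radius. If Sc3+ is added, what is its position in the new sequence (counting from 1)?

2

These species are isoelectronic with 18 electrons. The only difference is the number of protons: Ti4+ (Z=22), Sc3+ (Z=21), Ca2+ (Z=20), Cl- (Z=17), P3- (Z=15). The strongest nuclear pull (Ti4+) gives the smallest ion.
Merged order: Ti4+ < Sc3+ < Ca2+ < Cl- < P3- — Sc3+ is number 2.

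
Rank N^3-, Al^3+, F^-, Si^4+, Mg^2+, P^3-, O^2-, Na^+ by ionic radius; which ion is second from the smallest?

Electron counts and nuclear charges: Si^4+: 10 e⁻, Z=14, Al^3+: 10 e⁻, Z=13, Mg^2+: 10 e⁻, Z=12, Na^+: 10 e⁻, Z=11, F^-: 10 e⁻, Z=9, O^2-: 10 e⁻, Z=8, N^3-: 10 e⁻, Z=7, P^3-: 18 e⁻, Z=15. Si^4+ < Al^3+ (both 10 e⁻, Z=14>13); Al^3+ < Mg^2+ (isoelectronic, higher Z=13 is smaller); Mg^2+ < Na^+ (isoelectronic, higher Z=12 is smaller); Na^+ < F^- (isoelectronic, higher Z=11 is smaller); F^- < O^2- (both 10 e⁻, Z=9>8); O^2- < N^3- (both 10 e⁻, Z=8>7); N^3- < P^3- (same group, 1 shell fewer).
Ordering: Si^4+ < Al^3+ < Mg^2+ < Na^+ < F^- < O^2- < N^3- < P^3-. The second smallest is Al^3+.

Al^3+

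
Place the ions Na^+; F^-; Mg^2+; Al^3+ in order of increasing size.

These species are isoelectronic with 10 electrons. The only difference is the number of protons: Al^3+ (Z=13), Mg^2+ (Z=12), Na^+ (Z=11), F^- (Z=9). The strongest nuclear pull (Al^3+) gives the smallest ion.

Al^3+ < Mg^2+ < Na^+ < F^-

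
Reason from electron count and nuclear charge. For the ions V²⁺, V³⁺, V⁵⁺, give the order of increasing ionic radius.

V⁵⁺ < V³⁺ < V²⁺

Same element, different charge: the more highly charged cation has fewer electrons and a greater effective nuclear charge per electron, making V⁵⁺ the smallest.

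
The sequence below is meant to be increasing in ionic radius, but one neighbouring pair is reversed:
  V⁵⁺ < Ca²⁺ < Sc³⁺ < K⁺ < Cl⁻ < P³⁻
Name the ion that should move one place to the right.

Ca²⁺

Scanning neighbour by neighbour, only Ca²⁺/Sc³⁺ violates a trend: both have 18 electrons but Z(Sc)=21 > Z(Ca)=20, so Sc³⁺ should be the smaller of the two. That makes Ca²⁺ the one sitting a position early relative to where it belongs.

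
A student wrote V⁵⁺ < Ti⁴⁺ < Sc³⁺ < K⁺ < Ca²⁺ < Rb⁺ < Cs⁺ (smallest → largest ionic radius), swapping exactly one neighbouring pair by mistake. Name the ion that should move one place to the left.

Ca²⁺

Check each adjacent pair. K⁺ and Ca²⁺ are reversed: they are isoelectronic (18 e⁻) and Ca has more protons than K (20 vs 19), making Ca²⁺ smaller. No other neighbouring pair contradicts the periodic trends, so Ca²⁺ is the ion listed too late.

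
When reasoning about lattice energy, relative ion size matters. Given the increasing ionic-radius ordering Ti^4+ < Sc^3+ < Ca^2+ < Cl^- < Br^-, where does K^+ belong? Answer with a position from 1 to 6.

First list Z and electron count for each: Ti^4+: 18 e⁻, Z=22, Sc^3+: 18 e⁻, Z=21, Ca^2+: 18 e⁻, Z=20, K^+: 18 e⁻, Z=19, Cl^-: 18 e⁻, Z=17, Br^-: 36 e⁻, Z=35. Ti^4+ < Sc^3+ (isoelectronic, higher Z=22 is smaller); Sc^3+ < Ca^2+ (both 18 e⁻, Z=21>20); Ca^2+ < K^+ (both 18 e⁻, Z=20>19); K^+ < Cl^- (isoelectronic, higher Z=19 is smaller); Cl^- < Br^- (same group, period 3 vs 4).
With K^+ included the full order is Ti^4+ < Sc^3+ < Ca^2+ < K^+ < Cl^- < Br^-, so it takes position 4.

4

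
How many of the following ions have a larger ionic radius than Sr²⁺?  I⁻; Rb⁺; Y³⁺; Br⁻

3

Tabulating Z and e⁻: Y³⁺ has 36 e⁻ (Z=39), Sr²⁺ has 36 e⁻ (Z=38), Rb⁺ has 36 e⁻ (Z=37), Br⁻ has 36 e⁻ (Z=35), I⁻ has 54 e⁻ (Z=53). Y³⁺ < Sr²⁺ (isoelectronic, higher Z=39 is smaller); Sr²⁺ < Rb⁺ (both 36 e⁻, Z=38>37); Rb⁺ < Br⁻ (both 36 e⁻, Z=37>35); Br⁻ < I⁻ (same group, 1 shell fewer).
Overall: Y³⁺ < Sr²⁺ < Rb⁺ < Br⁻ < I⁻. Sr²⁺ has 1 below it and 3 above. So 3 are larger.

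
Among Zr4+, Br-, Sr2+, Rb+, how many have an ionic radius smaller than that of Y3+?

All of these have 36 electrons (isoelectronic). With the same electron cloud, the ion with the most protons pulls it in tightest. Nuclear charges: Zr4+ (Z=40), Y3+ (Z=39), Sr2+ (Z=38), Rb+ (Z=37), Br- (Z=35). Highest Z is smallest.
Overall: Zr4+ < Y3+ < Sr2+ < Rb+ < Br-. Y3+ has 1 below it and 3 above. Count: 1.

1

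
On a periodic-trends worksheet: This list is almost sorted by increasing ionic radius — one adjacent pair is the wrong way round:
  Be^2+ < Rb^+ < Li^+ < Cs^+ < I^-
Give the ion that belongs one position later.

Scanning neighbour by neighbour, only Rb^+/Li^+ violates a trend: both in group 1 with the same charge; Li^+ (period 2) has the smaller radius. That makes Rb^+ the one sitting a position early relative to where it belongs.

Rb^+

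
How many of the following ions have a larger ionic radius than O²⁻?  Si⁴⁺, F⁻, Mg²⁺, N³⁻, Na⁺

1

Isoelectronic series (10 e⁻ each). Size is set by nuclear charge: more protons means a smaller ion. Si⁴⁺ (Z=14), Mg²⁺ (Z=12), Na⁺ (Z=11), F⁻ (Z=9), O²⁻ (Z=8), N³⁻ (Z=7).
Overall: Si⁴⁺ < Mg²⁺ < Na⁺ < F⁻ < O²⁻ < N³⁻. O²⁻ has 4 below it and 1 above. That's 1.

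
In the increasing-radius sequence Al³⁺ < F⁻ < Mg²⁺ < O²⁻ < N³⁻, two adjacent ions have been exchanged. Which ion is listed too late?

Mg²⁺

Compare adjacent ions: they are isoelectronic (10 e⁻) and Mg has more protons than F (12 vs 9), making Mg²⁺ smaller — yet in this increasing list F⁻ sits before Mg²⁺. Nothing else is reversed, so Mg²⁺ should move one place to the left.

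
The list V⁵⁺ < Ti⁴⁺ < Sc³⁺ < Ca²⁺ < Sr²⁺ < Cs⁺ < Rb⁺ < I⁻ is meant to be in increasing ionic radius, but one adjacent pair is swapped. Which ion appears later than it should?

Rb⁺

Compare adjacent ions: Rb⁺ and Cs⁺ are in one column with the same charge; the lighter period-5 ion has one fewer shell and is smaller — yet in this increasing list Cs⁺ sits before Rb⁺. Nothing else is reversed, so Rb⁺ should move one place to the left.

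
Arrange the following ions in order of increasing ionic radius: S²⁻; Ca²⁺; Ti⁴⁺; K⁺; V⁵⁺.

These species are isoelectronic with 18 electrons. The only difference is the number of protons: V⁵⁺ (Z=23), Ti⁴⁺ (Z=22), Ca²⁺ (Z=20), K⁺ (Z=19), S²⁻ (Z=16). The strongest nuclear pull (V⁵⁺) gives the smallest ion.

V⁵⁺ < Ti⁴⁺ < Ca²⁺ < K⁺ < S²⁻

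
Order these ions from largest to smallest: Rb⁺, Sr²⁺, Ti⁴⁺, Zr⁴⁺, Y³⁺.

Rb⁺ > Sr²⁺ > Y³⁺ > Zr⁴⁺ > Ti⁴⁺

Electron counts and nuclear charges: Ti⁴⁺ has 18 e⁻ (Z=22), Zr⁴⁺ has 36 e⁻ (Z=40), Y³⁺ has 36 e⁻ (Z=39), Sr²⁺ has 36 e⁻ (Z=38), Rb⁺ has 36 e⁻ (Z=37). Ti⁴⁺ < Zr⁴⁺ (same group, 1 shell fewer); Zr⁴⁺ < Y³⁺ (isoelectronic, higher Z=40 is smaller); Y³⁺ < Sr²⁺ (both 36 e⁻, Z=39>38); Sr²⁺ < Rb⁺ (both 36 e⁻, Z=38>37).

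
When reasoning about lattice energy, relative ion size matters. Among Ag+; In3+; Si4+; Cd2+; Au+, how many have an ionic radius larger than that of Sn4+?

4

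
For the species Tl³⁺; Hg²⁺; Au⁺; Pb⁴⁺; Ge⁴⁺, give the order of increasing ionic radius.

Electron counts and nuclear charges: Ge⁴⁺: 28 e⁻, Z=32, Pb⁴⁺: 78 e⁻, Z=82, Tl³⁺: 78 e⁻, Z=81, Hg²⁺: 78 e⁻, Z=80, Au⁺: 78 e⁻, Z=79. Ge⁴⁺ < Pb⁴⁺ (same group, 2 shells fewer); Pb⁴⁺ < Tl³⁺ (both 78 e⁻, Z=82>81); Tl³⁺ < Hg²⁺ (isoelectronic, higher Z=81 is smaller); Hg²⁺ < Au⁺ (both 78 e⁻, Z=80>79).

Ge⁴⁺ < Pb⁴⁺ < Tl³⁺ < Hg²⁺ < Au⁺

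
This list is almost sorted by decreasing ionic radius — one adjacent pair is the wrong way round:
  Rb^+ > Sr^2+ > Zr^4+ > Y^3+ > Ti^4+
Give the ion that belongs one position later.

Zr^4+

Check each adjacent pair. Zr^4+ and Y^3+ are reversed: Zr^4+ and Y^3+ share 36 electrons; the higher nuclear charge on Zr (Z=40) contracts it more, so Zr^4+ < Y^3+. No other neighbouring pair contradicts the periodic trends, so Zr^4+ is the ion listed too early.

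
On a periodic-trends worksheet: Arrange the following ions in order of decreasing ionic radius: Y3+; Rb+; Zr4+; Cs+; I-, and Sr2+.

I- > Cs+ > Rb+ > Sr2+ > Y3+ > Zr4+

Tabulating Z and e⁻: Zr4+: 36 e⁻, Z=40, Y3+: 36 e⁻, Z=39, Sr2+: 36 e⁻, Z=38, Rb+: 36 e⁻, Z=37, Cs+: 54 e⁻, Z=55, I-: 54 e⁻, Z=53. Zr4+ < Y3+ (both 36 e⁻, Z=40>39); Y3+ < Sr2+ (isoelectronic, higher Z=39 is smaller); Sr2+ < Rb+ (both 36 e⁻, Z=38>37); Rb+ < Cs+ (same group, period 5 vs 6); Cs+ < I- (both 54 e⁻, Z=55>53).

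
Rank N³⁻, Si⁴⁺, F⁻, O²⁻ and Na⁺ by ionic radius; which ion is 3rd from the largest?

F⁻

All of these have 10 electrons (isoelectronic). With the same electron cloud, the ion with the most protons pulls it in tightest. Nuclear charges: Si⁴⁺ (Z=14), Na⁺ (Z=11), F⁻ (Z=9), O²⁻ (Z=8), N³⁻ (Z=7). Highest Z is smallest.
Full ascending order: Si⁴⁺ < Na⁺ < F⁻ < O²⁻ < N³⁻. Counting from the largest, position 3 is F⁻.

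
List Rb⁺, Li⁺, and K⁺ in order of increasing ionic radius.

Li⁺ < K⁺ < Rb⁺

These ions sit in one column with identical charge. Each step down the periodic table adds a principal shell, increasing the radius.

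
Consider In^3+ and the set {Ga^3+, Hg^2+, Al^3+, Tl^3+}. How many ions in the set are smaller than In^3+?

Electron counts and nuclear charges: Al^3+ has 10 e⁻ (Z=13), Ga^3+ has 28 e⁻ (Z=31), In^3+ has 46 e⁻ (Z=49), Tl^3+ has 78 e⁻ (Z=81), Hg^2+ has 78 e⁻ (Z=80). Al^3+ < Ga^3+ (same group, period 3 vs 4); Ga^3+ < In^3+ (same group, period 4 vs 5); In^3+ < Tl^3+ (same group, period 5 vs 6); Tl^3+ < Hg^2+ (isoelectronic, higher Z=81 is smaller).
Ordering all of them (including In^3+) by radius gives Al^3+ < Ga^3+ < In^3+ < Tl^3+ < Hg^2+. Count: 2.

2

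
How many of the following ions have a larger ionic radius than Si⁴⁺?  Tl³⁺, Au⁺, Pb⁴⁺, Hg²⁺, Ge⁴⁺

Work out protons and electrons: Si⁴⁺ (Z=14, 10 e⁻), Ge⁴⁺ (Z=32, 28 e⁻), Pb⁴⁺ (Z=82, 78 e⁻), Tl³⁺ (Z=81, 78 e⁻), Hg²⁺ (Z=80, 78 e⁻), Au⁺ (Z=79, 78 e⁻). Si⁴⁺ < Ge⁴⁺ (same group, period 3 vs 4); Ge⁴⁺ < Pb⁴⁺ (same group, period 4 vs 6); Pb⁴⁺ < Tl³⁺ (both 78 e⁻, Z=82>81); Tl³⁺ < Hg²⁺ (both 78 e⁻, Z=81>80); Hg²⁺ < Au⁺ (both 78 e⁻, Z=80>79).
Placing each against Si⁴⁺: smaller — none; larger — Ge⁴⁺, Pb⁴⁺, Tl³⁺, Hg²⁺, Au⁺. That's 5.

5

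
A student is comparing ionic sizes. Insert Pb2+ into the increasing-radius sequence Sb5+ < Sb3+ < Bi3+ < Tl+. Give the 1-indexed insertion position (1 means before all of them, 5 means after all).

Tabulating Z and e⁻: Sb5+ has 46 e⁻ (Z=51), Sb3+ has 48 e⁻ (Z=51), Bi3+ has 80 e⁻ (Z=83), Pb2+ has 80 e⁻ (Z=82), Tl+ has 80 e⁻ (Z=81). Sb5+ < Sb3+ (higher charge on the same element); Sb3+ < Bi3+ (same group, 1 shell fewer); Bi3+ < Pb2+ (both 80 e⁻, Z=83>82); Pb2+ < Tl+ (both 80 e⁻, Z=82>81).
Putting Pb2+ in gives Sb5+ < Sb3+ < Bi3+ < Pb2+ < Tl+; it lands at slot 4.

4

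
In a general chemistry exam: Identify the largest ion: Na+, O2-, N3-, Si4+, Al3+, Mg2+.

These species are isoelectronic with 10 electrons. The only difference is the number of protons: Si4+ (Z=14), Al3+ (Z=13), Mg2+ (Z=12), Na+ (Z=11), O2- (Z=8), N3- (Z=7). The strongest nuclear pull (Si4+) gives the smallest ion.

N3-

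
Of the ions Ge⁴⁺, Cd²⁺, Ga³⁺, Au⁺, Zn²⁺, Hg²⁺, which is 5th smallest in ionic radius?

First list Z and electron count for each: Ge⁴⁺ has 28 e⁻ (Z=32), Ga³⁺ has 28 e⁻ (Z=31), Zn²⁺ has 28 e⁻ (Z=30), Cd²⁺ has 46 e⁻ (Z=48), Hg²⁺ has 78 e⁻ (Z=80), Au⁺ has 78 e⁻ (Z=79). Ge⁴⁺ < Ga³⁺ (isoelectronic, higher Z=32 is smaller); Ga³⁺ < Zn²⁺ (both 28 e⁻, Z=31>30); Zn²⁺ < Cd²⁺ (same group, 1 shell fewer); Cd²⁺ < Hg²⁺ (same group, period 5 vs 6); Hg²⁺ < Au⁺ (isoelectronic, higher Z=80 is smaller).
So the order is Ge⁴⁺ < Ga³⁺ < Zn²⁺ < Cd²⁺ < Hg²⁺ < Au⁺; the 5th-smallest ion is Hg²⁺.

Hg²⁺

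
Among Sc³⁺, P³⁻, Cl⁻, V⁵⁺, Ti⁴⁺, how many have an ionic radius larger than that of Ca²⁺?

All of these have 18 electrons (isoelectronic). With the same electron cloud, the ion with the most protons pulls it in tightest. Nuclear charges: V⁵⁺ (Z=23), Ti⁴⁺ (Z=22), Sc³⁺ (Z=21), Ca²⁺ (Z=20), Cl⁻ (Z=17), P³⁻ (Z=15). Highest Z is smallest.
Relative to Ca²⁺, the ions that are larger are Cl⁻, P³⁻. That's 2.

2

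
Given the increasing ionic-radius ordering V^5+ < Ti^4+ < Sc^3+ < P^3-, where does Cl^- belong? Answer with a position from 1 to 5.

These species are isoelectronic with 18 electrons. The only difference is the number of protons: V^5+ (Z=23), Ti^4+ (Z=22), Sc^3+ (Z=21), Cl^- (Z=17), P^3- (Z=15). The strongest nuclear pull (V^5+) gives the smallest ion.
With Cl^- included the full order is V^5+ < Ti^4+ < Sc^3+ < Cl^- < P^3-, so it takes position 4.

4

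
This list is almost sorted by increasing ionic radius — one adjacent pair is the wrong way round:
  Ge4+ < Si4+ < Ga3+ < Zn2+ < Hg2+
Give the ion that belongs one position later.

Ge4+

The pair Ge4+, Si4+ is the wrong way round — Si4+ and Ge4+ are in one column with the same charge; the lighter period-3 ion has one fewer shell and is smaller. All other adjacent pairs agree with periodic trends, so Ge4+ is the misplaced ion.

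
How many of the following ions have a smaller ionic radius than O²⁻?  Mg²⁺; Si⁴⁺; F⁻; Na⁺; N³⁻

Isoelectronic series (10 e⁻ each). Size is set by nuclear charge: more protons means a smaller ion. Si⁴⁺ (Z=14), Mg²⁺ (Z=12), Na⁺ (Z=11), F⁻ (Z=9), O²⁻ (Z=8), N³⁻ (Z=7).
Overall: Si⁴⁺ < Mg²⁺ < Na⁺ < F⁻ < O²⁻ < N³⁻. O²⁻ has 4 below it and 1 above. Count: 4.

4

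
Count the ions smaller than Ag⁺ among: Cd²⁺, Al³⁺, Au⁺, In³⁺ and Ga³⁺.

Tabulating Z and e⁻: Al³⁺: 10 e⁻, Z=13, Ga³⁺: 28 e⁻, Z=31, In³⁺: 46 e⁻, Z=49, Cd²⁺: 46 e⁻, Z=48, Ag⁺: 46 e⁻, Z=47, Au⁺: 78 e⁻, Z=79. Al³⁺ < Ga³⁺ (same group, 1 shell fewer); Ga³⁺ < In³⁺ (same group, 1 shell fewer); In³⁺ < Cd²⁺ (both 46 e⁻, Z=49>48); Cd²⁺ < Ag⁺ (isoelectronic, higher Z=48 is smaller); Ag⁺ < Au⁺ (same group, period 5 vs 6).
Placing each against Ag⁺: smaller — Al³⁺, Ga³⁺, In³⁺, Cd²⁺; larger — Au⁺. That's 4.

4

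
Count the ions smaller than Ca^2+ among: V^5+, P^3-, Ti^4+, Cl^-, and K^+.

All of these have 18 electrons (isoelectronic). With the same electron cloud, the ion with the most protons pulls it in tightest. Nuclear charges: V^5+ (Z=23), Ti^4+ (Z=22), Ca^2+ (Z=20), K^+ (Z=19), Cl^- (Z=17), P^3- (Z=15). Highest Z is smallest.
Placing each against Ca^2+: smaller — V^5+, Ti^4+; larger — K^+, Cl^-, P^3-. Count: 2.

2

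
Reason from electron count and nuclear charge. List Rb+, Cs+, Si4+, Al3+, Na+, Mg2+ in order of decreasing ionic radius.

Work out protons and electrons: Si4+ has 10 e⁻ (Z=14), Al3+ has 10 e⁻ (Z=13), Mg2+ has 10 e⁻ (Z=12), Na+ has 10 e⁻ (Z=11), Rb+ has 36 e⁻ (Z=37), Cs+ has 54 e⁻ (Z=55). Si4+ < Al3+ (both 10 e⁻, Z=14>13); Al3+ < Mg2+ (both 10 e⁻, Z=13>12); Mg2+ < Na+ (isoelectronic, higher Z=12 is smaller); Na+ < Rb+ (same group, 2 shells fewer); Rb+ < Cs+ (same group, 1 shell fewer).

Cs+ > Rb+ > Na+ > Mg2+ > Al3+ > Si4+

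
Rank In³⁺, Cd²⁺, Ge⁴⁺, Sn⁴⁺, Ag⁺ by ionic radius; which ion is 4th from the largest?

Sn⁴⁺

Work out protons and electrons: Ge⁴⁺ (Z=32, 28 e⁻), Sn⁴⁺ (Z=50, 46 e⁻), In³⁺ (Z=49, 46 e⁻), Cd²⁺ (Z=48, 46 e⁻), Ag⁺ (Z=47, 46 e⁻). Ge⁴⁺ < Sn⁴⁺ (same group, 1 shell fewer); Sn⁴⁺ < In³⁺ (both 46 e⁻, Z=50>49); In³⁺ < Cd²⁺ (isoelectronic, higher Z=49 is smaller); Cd²⁺ < Ag⁺ (both 46 e⁻, Z=48>47).
Full ascending order: Ge⁴⁺ < Sn⁴⁺ < In³⁺ < Cd²⁺ < Ag⁺. Counting from the largest, position 4 is Sn⁴⁺.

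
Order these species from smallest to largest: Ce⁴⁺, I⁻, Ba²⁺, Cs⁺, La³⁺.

All of these have 54 electrons (isoelectronic). With the same electron cloud, the ion with the most protons pulls it in tightest. Nuclear charges: Ce⁴⁺ (Z=58), La³⁺ (Z=57), Ba²⁺ (Z=56), Cs⁺ (Z=55), I⁻ (Z=53). Highest Z is smallest.

Ce⁴⁺ < La³⁺ < Ba²⁺ < Cs⁺ < I⁻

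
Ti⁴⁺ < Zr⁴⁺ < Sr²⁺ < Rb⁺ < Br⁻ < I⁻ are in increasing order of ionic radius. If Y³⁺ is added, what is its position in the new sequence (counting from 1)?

3

Electron counts and nuclear charges: Ti⁴⁺ has 18 e⁻ (Z=22), Zr⁴⁺ has 36 e⁻ (Z=40), Y³⁺ has 36 e⁻ (Z=39), Sr²⁺ has 36 e⁻ (Z=38), Rb⁺ has 36 e⁻ (Z=37), Br⁻ has 36 e⁻ (Z=35), I⁻ has 54 e⁻ (Z=53). Ti⁴⁺ < Zr⁴⁺ (same group, 1 shell fewer); Zr⁴⁺ < Y³⁺ (isoelectronic, higher Z=40 is smaller); Y³⁺ < Sr²⁺ (isoelectronic, higher Z=39 is smaller); Sr²⁺ < Rb⁺ (isoelectronic, higher Z=38 is smaller); Rb⁺ < Br⁻ (both 36 e⁻, Z=37>35); Br⁻ < I⁻ (same group, 1 shell fewer).
Merged order: Ti⁴⁺ < Zr⁴⁺ < Y³⁺ < Sr²⁺ < Rb⁺ < Br⁻ < I⁻ — Y³⁺ is number 3.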